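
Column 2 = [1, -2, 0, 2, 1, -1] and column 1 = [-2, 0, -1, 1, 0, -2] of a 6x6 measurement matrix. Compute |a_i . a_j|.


Inner product: 1*-2 + -2*0 + 0*-1 + 2*1 + 1*0 + -1*-2
Products: [-2, 0, 0, 2, 0, 2]
Sum = 2.
|dot| = 2.

2


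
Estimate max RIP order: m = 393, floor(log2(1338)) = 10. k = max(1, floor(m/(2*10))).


floor(log2(1338)) = 10.
2*10 = 20.
m/(2*floor(log2(n))) = 393/20 ≈ 19.65.
floor = 19.
k = max(1, 19) = 19.

19


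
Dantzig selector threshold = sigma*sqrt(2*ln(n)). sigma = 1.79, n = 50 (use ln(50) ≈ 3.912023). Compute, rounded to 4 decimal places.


ln(50) ≈ 3.912023.
2*ln(n) ≈ 7.824046.
sqrt(2*ln(n)) ≈ sqrt(7.824046) ≈ 2.79715.
threshold ≈ 1.79*2.79715 = 5.0068985 ≈ 5.0069.

5.0069


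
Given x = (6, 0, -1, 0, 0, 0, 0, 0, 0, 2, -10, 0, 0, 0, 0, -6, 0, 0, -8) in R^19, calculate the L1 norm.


Non-zero entries: [(0, 6), (2, -1), (9, 2), (10, -10), (15, -6), (18, -8)]
Absolute values: [6, 1, 2, 10, 6, 8]
||x||_1 = sum = 33.

33


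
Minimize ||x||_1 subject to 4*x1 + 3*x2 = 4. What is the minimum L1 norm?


Axis intercepts:
  x1 = 1, x2 = 0: L1 = 1
  x1 = 0, x2 = 4/3: L1 = 4/3
x* = (1, 0)
||x*||_1 = 1.

1


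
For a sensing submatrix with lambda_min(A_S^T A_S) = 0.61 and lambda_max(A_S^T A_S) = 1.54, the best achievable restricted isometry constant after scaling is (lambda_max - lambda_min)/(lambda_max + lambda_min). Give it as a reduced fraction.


lambda_max - lambda_min = 1.54 - 0.61 = 0.93.
lambda_max + lambda_min = 1.54 + 0.61 = 2.15.
delta = 0.93/2.15 = 93/215.

93/215


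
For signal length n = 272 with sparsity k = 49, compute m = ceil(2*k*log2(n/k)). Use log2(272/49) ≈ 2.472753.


log2(n/k) = log2(272/49) ≈ 2.472753.
2*k*log2(n/k) ≈ 2*49*2.472753 = 242.329794.
m = ceil(242.329794) = 243.

243


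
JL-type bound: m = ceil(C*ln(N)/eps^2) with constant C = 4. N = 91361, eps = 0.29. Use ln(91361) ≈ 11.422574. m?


ln(91361) ≈ 11.422574.
eps^2 = 0.29^2 = 0.0841.
C*ln(N)/eps^2 ≈ 4*11.422574/0.0841 ≈ 543.2853.
m = ceil(543.2853) = 544.

544


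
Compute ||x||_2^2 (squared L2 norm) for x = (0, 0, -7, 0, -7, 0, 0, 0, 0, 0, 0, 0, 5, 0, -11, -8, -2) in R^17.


Non-zero entries: [(2, -7), (4, -7), (12, 5), (14, -11), (15, -8), (16, -2)]
Squares: [49, 49, 25, 121, 64, 4]
||x||_2^2 = sum = 312.

312


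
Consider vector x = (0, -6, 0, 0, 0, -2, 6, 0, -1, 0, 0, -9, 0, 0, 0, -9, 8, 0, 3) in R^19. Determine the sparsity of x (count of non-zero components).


Non-zero positions: [1, 5, 6, 8, 11, 15, 16, 18].
Sparsity = 8.

8


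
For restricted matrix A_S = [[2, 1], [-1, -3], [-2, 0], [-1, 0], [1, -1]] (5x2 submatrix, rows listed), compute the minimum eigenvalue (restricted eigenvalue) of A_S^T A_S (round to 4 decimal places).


A_S^T A_S = [[11, 4], [4, 11]].
trace = 22.
det = 105.
disc = trace^2 - 4*det = 484 - 4*105 = 64.
sqrt(64) = 8.
lam_min = (22 - 8)/2 = 7 = 7.0000.

7.0000


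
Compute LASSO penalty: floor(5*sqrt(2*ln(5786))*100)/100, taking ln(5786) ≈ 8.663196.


ln(5786) ≈ 8.663196.
2*ln(n) ≈ 17.326392.
sqrt(2*ln(n)) ≈ sqrt(17.326392) ≈ 4.162498.
lambda ≈ 5*4.162498 = 20.81249.
floor(lambda*100)/100 = 20.81.

20.81


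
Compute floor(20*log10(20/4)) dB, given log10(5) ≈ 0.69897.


||x||/||e|| = 20/4 = 5.
log10(5) ≈ 0.69897.
20*log10(||x||/||e||) ≈ 20*0.69897 = 13.9794.
floor(13.9794) = 13.

13


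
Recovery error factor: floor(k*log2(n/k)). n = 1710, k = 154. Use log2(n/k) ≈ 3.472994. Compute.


log2(n/k) = log2(1710/154) ≈ 3.472994.
k*log2(n/k) ≈ 154*3.472994 = 534.841076.
floor(534.841076) = 534.

534


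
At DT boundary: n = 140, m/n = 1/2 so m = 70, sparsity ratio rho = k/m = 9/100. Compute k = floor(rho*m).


m = 1/2*140 = 70.
rho = 9/100.
rho*m = 9/100*70 = 6.3.
k = floor(6.3) = 6.

6


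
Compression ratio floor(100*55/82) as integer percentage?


100*m/n = 100*55/82 ≈ 67.0732.
floor = 67.

67


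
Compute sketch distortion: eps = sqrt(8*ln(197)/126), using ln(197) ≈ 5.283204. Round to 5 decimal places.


ln(197) ≈ 5.283204.
8*ln(N)/m ≈ 8*5.283204/126 ≈ 0.33544152.
eps = sqrt(0.33544152) ≈ 0.5791731 ≈ 0.57917.

0.57917


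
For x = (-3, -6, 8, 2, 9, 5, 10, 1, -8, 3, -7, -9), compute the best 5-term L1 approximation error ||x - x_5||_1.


Sorted |x_i| descending: [10, 9, 9, 8, 8, 7, 6, 5, 3, 3, 2, 1]
Keep top 5: [10, 9, 9, 8, 8]
Tail entries: [7, 6, 5, 3, 3, 2, 1]
L1 error = sum of tail = 27.

27


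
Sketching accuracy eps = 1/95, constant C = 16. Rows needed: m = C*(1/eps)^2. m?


1/eps = 95.
(1/eps)^2 = 9025.
m = 16*9025 = 144400.

144400


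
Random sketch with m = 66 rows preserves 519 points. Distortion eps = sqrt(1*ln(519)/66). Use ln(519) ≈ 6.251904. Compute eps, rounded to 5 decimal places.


ln(519) ≈ 6.251904.
1*ln(N)/m ≈ 1*6.251904/66 ≈ 0.09472582.
eps = sqrt(0.09472582) ≈ 0.3077756 ≈ 0.30778.

0.30778


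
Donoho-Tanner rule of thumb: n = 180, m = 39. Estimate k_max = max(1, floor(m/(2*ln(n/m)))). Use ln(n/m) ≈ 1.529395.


n/m = 180/39 = 60/13.
ln(n/m) ≈ 1.529395.
2*ln(n/m) ≈ 3.05879.
m/(2*ln(n/m)) ≈ 39/3.05879 ≈ 12.7501.
floor = 12.
k_max = max(1, 12) = 12.

12


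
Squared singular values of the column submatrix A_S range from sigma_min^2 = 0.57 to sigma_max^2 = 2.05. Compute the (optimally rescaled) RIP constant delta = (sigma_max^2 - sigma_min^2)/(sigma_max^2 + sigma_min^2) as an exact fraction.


lambda_max - lambda_min = 2.05 - 0.57 = 1.48.
lambda_max + lambda_min = 2.05 + 0.57 = 2.62.
delta = 1.48/2.62 = 148/262 = 74/131.

74/131


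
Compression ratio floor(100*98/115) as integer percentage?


100*m/n = 100*98/115 ≈ 85.2174.
floor = 85.

85


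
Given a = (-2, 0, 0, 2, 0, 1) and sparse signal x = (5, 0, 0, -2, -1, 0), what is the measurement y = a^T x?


Non-zero terms: ['-2*5', '2*-2', '0*-1']
Products: [-10, -4, 0]
y = sum = -14.

-14


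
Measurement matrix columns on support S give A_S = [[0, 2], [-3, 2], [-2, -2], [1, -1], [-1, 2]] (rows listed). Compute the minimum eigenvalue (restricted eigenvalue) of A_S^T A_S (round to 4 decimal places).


A_S^T A_S = [[15, -5], [-5, 17]].
trace = 32.
det = 230.
disc = trace^2 - 4*det = 1024 - 4*230 = 104.
sqrt(104) ≈ 10.198039.
lam_min = (32 - sqrt(104))/2 ≈ (32 - 10.198039)/2 = 10.9009805 ≈ 10.9010.

10.9010


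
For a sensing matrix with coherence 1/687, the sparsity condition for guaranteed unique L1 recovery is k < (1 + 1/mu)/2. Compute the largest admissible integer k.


1/mu = 687.
1 + 1/mu = 688.
(1 + 1/mu)/2 = 344 is an integer and the inequality is strict, so k_max = 344 - 1 = 343.

343


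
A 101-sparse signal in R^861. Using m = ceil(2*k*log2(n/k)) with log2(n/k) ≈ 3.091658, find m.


log2(n/k) = log2(861/101) ≈ 3.091658.
2*k*log2(n/k) ≈ 2*101*3.091658 = 624.514916.
m = ceil(624.514916) = 625.

625


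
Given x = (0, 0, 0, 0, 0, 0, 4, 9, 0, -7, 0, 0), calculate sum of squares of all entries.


Non-zero entries: [(6, 4), (7, 9), (9, -7)]
Squares: [16, 81, 49]
||x||_2^2 = sum = 146.

146


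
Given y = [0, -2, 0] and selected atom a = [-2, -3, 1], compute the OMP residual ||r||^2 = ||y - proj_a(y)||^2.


a^T a = 14.
a^T y = 6.
coeff = 6/14 = 3/7.
||r||^2 = 10/7.

10/7


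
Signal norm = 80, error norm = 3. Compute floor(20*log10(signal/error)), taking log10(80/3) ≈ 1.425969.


||x||/||e|| = 80/3.
log10(80/3) ≈ 1.425969.
20*log10(||x||/||e||) ≈ 20*1.425969 = 28.51938.
floor(28.51938) = 28.

28


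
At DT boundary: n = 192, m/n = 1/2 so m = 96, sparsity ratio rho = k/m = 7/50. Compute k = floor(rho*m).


m = 1/2*192 = 96.
rho = 7/50.
rho*m = 7/50*96 = 13.44.
k = floor(13.44) = 13.

13


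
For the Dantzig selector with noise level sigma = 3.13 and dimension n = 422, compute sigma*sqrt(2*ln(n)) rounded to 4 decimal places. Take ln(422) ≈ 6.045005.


ln(422) ≈ 6.045005.
2*ln(n) ≈ 12.09001.
sqrt(2*ln(n)) ≈ sqrt(12.09001) ≈ 3.477069.
threshold ≈ 3.13*3.477069 = 10.88322597 ≈ 10.8832.

10.8832


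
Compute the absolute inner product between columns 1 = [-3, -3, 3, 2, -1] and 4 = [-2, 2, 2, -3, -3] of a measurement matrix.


Inner product: -3*-2 + -3*2 + 3*2 + 2*-3 + -1*-3
Products: [6, -6, 6, -6, 3]
Sum = 3.
|dot| = 3.

3


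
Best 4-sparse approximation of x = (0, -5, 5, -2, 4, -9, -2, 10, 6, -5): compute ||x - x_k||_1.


Sorted |x_i| descending: [10, 9, 6, 5, 5, 5, 4, 2, 2, 0]
Keep top 4: [10, 9, 6, 5]
Tail entries: [5, 5, 4, 2, 2, 0]
L1 error = sum of tail = 18.

18


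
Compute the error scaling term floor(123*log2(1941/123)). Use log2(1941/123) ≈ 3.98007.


log2(n/k) = log2(1941/123) ≈ 3.98007.
k*log2(n/k) ≈ 123*3.98007 = 489.54861.
floor(489.54861) = 489.

489


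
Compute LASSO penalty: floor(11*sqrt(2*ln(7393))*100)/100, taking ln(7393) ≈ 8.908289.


ln(7393) ≈ 8.908289.
2*ln(n) ≈ 17.816578.
sqrt(2*ln(n)) ≈ sqrt(17.816578) ≈ 4.220969.
lambda ≈ 11*4.220969 = 46.430659.
floor(lambda*100)/100 = 46.43.

46.43


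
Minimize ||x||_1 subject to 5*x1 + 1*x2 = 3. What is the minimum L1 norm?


Axis intercepts:
  x1 = 3/5, x2 = 0: L1 = 3/5
  x1 = 0, x2 = 3: L1 = 3
x* = (3/5, 0)
||x*||_1 = 3/5.

3/5


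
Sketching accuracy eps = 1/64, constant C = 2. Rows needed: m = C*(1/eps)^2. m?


1/eps = 64.
(1/eps)^2 = 4096.
m = 2*4096 = 8192.

8192


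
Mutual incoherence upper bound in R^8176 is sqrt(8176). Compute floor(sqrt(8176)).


90^2 = 8100 <= 8176 < 8281 = 91^2, so 90 <= sqrt(8176) < 91.
floor(sqrt(8176)) = 90.

90


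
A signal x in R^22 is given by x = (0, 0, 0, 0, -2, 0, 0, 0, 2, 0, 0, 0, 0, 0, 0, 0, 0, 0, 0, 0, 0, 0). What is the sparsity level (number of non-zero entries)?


Non-zero positions: [4, 8].
Sparsity = 2.

2


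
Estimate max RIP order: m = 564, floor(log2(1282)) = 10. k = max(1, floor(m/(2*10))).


floor(log2(1282)) = 10.
2*10 = 20.
m/(2*floor(log2(n))) = 564/20 ≈ 28.2.
floor = 28.
k = max(1, 28) = 28.

28


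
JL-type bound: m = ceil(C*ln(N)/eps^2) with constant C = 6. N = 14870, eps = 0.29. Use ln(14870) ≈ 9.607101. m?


ln(14870) ≈ 9.607101.
eps^2 = 0.29^2 = 0.0841.
C*ln(N)/eps^2 ≈ 6*9.607101/0.0841 ≈ 685.4055.
m = ceil(685.4055) = 686.

686


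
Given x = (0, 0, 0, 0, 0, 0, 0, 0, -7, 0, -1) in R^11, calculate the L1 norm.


Non-zero entries: [(8, -7), (10, -1)]
Absolute values: [7, 1]
||x||_1 = sum = 8.

8


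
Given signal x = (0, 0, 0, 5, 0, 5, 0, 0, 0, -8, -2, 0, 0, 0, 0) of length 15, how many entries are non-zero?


Non-zero positions: [3, 5, 9, 10].
Sparsity = 4.

4


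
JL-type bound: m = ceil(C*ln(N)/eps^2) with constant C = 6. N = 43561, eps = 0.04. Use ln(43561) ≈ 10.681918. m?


ln(43561) ≈ 10.681918.
eps^2 = 0.04^2 = 0.0016.
C*ln(N)/eps^2 ≈ 6*10.681918/0.0016 ≈ 40057.1925.
m = ceil(40057.1925) = 40058.

40058


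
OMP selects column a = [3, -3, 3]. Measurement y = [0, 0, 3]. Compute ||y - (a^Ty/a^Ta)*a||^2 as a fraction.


a^T a = 27.
a^T y = 9.
coeff = 9/27 = 1/3.
||r||^2 = 6.

6


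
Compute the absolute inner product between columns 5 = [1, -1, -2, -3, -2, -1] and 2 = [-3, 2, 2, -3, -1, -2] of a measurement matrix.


Inner product: 1*-3 + -1*2 + -2*2 + -3*-3 + -2*-1 + -1*-2
Products: [-3, -2, -4, 9, 2, 2]
Sum = 4.
|dot| = 4.

4


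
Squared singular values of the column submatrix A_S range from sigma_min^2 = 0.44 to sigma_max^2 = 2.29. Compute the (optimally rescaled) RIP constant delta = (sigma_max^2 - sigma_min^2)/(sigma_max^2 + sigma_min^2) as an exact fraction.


lambda_max - lambda_min = 2.29 - 0.44 = 1.85.
lambda_max + lambda_min = 2.29 + 0.44 = 2.73.
delta = 1.85/2.73 = 185/273.

185/273


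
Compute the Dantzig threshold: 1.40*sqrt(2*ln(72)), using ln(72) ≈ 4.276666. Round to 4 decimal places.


ln(72) ≈ 4.276666.
2*ln(n) ≈ 8.553332.
sqrt(2*ln(n)) ≈ sqrt(8.553332) ≈ 2.924608.
threshold ≈ 1.40*2.924608 = 4.0944512 ≈ 4.0945.

4.0945


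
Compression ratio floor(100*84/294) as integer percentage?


100*m/n = 100*84/294 ≈ 28.5714.
floor = 28.

28


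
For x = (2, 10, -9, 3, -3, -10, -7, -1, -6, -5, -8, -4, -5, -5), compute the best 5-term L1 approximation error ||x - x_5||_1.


Sorted |x_i| descending: [10, 10, 9, 8, 7, 6, 5, 5, 5, 4, 3, 3, 2, 1]
Keep top 5: [10, 10, 9, 8, 7]
Tail entries: [6, 5, 5, 5, 4, 3, 3, 2, 1]
L1 error = sum of tail = 34.

34


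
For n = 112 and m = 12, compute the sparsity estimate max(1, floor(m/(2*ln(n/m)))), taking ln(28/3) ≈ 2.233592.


n/m = 112/12 = 28/3.
ln(n/m) ≈ 2.233592.
2*ln(n/m) ≈ 4.467184.
m/(2*ln(n/m)) ≈ 12/4.467184 ≈ 2.6863.
floor = 2.
k_max = max(1, 2) = 2.

2


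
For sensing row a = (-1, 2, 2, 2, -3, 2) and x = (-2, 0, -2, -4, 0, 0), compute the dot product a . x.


Non-zero terms: ['-1*-2', '2*-2', '2*-4']
Products: [2, -4, -8]
y = sum = -10.

-10


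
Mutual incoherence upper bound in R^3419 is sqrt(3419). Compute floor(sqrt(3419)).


58^2 = 3364 <= 3419 < 3481 = 59^2, so 58 <= sqrt(3419) < 59.
floor(sqrt(3419)) = 58.

58


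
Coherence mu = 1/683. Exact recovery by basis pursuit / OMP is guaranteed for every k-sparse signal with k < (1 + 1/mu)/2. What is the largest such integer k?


1/mu = 683.
1 + 1/mu = 684.
(1 + 1/mu)/2 = 342 is an integer and the inequality is strict, so k_max = 342 - 1 = 341.

341


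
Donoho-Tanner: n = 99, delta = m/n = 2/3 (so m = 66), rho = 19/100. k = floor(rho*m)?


m = 2/3*99 = 66.
rho = 19/100.
rho*m = 19/100*66 = 12.54.
k = floor(12.54) = 12.

12


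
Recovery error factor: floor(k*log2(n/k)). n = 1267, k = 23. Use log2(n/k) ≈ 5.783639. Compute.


log2(n/k) = log2(1267/23) ≈ 5.783639.
k*log2(n/k) ≈ 23*5.783639 = 133.023697.
floor(133.023697) = 133.

133


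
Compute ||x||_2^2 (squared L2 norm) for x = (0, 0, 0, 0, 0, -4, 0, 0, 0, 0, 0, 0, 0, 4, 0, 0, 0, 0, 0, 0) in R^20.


Non-zero entries: [(5, -4), (13, 4)]
Squares: [16, 16]
||x||_2^2 = sum = 32.

32


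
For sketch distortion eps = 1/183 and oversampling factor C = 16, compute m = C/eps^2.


1/eps = 183.
(1/eps)^2 = 33489.
m = 16*33489 = 535824.

535824


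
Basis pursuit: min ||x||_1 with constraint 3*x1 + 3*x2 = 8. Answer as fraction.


Axis intercepts:
  x1 = 8/3, x2 = 0: L1 = 8/3
  x1 = 0, x2 = 8/3: L1 = 8/3
x* = (8/3, 0)
||x*||_1 = 8/3.

8/3


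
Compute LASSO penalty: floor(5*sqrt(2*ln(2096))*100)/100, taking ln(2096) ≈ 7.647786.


ln(2096) ≈ 7.647786.
2*ln(n) ≈ 15.295572.
sqrt(2*ln(n)) ≈ sqrt(15.295572) ≈ 3.910955.
lambda ≈ 5*3.910955 = 19.554775.
floor(lambda*100)/100 = 19.55.

19.55


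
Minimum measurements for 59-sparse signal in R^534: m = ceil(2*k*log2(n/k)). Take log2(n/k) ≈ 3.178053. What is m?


log2(n/k) = log2(534/59) ≈ 3.178053.
2*k*log2(n/k) ≈ 2*59*3.178053 = 375.010254.
m = ceil(375.010254) = 376.

376


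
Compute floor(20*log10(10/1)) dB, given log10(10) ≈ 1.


||x||/||e|| = 10/1 = 10.
log10(10) ≈ 1.
20*log10(||x||/||e||) ≈ 20*1 = 20.
floor(20) = 20.

20


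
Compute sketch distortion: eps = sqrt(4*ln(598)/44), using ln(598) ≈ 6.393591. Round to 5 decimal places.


ln(598) ≈ 6.393591.
4*ln(N)/m ≈ 4*6.393591/44 ≈ 0.58123555.
eps = sqrt(0.58123555) ≈ 0.7623881 ≈ 0.76239.

0.76239


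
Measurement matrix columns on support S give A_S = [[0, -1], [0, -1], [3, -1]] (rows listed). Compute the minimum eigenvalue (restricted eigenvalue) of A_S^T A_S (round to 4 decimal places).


A_S^T A_S = [[9, -3], [-3, 3]].
trace = 12.
det = 18.
disc = trace^2 - 4*det = 144 - 4*18 = 72.
sqrt(72) ≈ 8.485281.
lam_min = (12 - sqrt(72))/2 ≈ (12 - 8.485281)/2 = 1.7573595 ≈ 1.7574.

1.7574


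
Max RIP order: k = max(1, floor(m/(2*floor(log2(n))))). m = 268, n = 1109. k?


floor(log2(1109)) = 10.
2*10 = 20.
m/(2*floor(log2(n))) = 268/20 ≈ 13.4.
floor = 13.
k = max(1, 13) = 13.

13


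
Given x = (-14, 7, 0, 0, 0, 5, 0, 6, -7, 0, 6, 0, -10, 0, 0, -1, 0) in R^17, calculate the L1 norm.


Non-zero entries: [(0, -14), (1, 7), (5, 5), (7, 6), (8, -7), (10, 6), (12, -10), (15, -1)]
Absolute values: [14, 7, 5, 6, 7, 6, 10, 1]
||x||_1 = sum = 56.

56


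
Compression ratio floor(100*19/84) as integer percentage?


100*m/n = 100*19/84 ≈ 22.619.
floor = 22.

22


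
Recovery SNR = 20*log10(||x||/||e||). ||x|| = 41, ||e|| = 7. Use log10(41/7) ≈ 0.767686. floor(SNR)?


||x||/||e|| = 41/7.
log10(41/7) ≈ 0.767686.
20*log10(||x||/||e||) ≈ 20*0.767686 = 15.35372.
floor(15.35372) = 15.

15


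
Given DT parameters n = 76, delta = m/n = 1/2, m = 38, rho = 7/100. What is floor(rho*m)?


m = 1/2*76 = 38.
rho = 7/100.
rho*m = 7/100*38 = 2.66.
k = floor(2.66) = 2.

2


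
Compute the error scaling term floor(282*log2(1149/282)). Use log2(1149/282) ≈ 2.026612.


log2(n/k) = log2(1149/282) ≈ 2.026612.
k*log2(n/k) ≈ 282*2.026612 = 571.504584.
floor(571.504584) = 571.

571


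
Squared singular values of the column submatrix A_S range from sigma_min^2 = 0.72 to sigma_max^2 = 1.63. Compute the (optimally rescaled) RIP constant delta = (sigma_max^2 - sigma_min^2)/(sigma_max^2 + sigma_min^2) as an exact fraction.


lambda_max - lambda_min = 1.63 - 0.72 = 0.91.
lambda_max + lambda_min = 1.63 + 0.72 = 2.35.
delta = 0.91/2.35 = 91/235.

91/235


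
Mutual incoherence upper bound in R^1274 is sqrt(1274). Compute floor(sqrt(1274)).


35^2 = 1225 <= 1274 < 1296 = 36^2, so 35 <= sqrt(1274) < 36.
floor(sqrt(1274)) = 35.

35


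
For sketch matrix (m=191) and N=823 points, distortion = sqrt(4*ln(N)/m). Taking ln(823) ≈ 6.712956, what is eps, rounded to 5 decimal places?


ln(823) ≈ 6.712956.
4*ln(N)/m ≈ 4*6.712956/191 ≈ 0.14058547.
eps = sqrt(0.14058547) ≈ 0.3749473 ≈ 0.37495.

0.37495


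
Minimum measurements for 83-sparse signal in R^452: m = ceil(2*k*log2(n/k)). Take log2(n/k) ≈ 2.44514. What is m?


log2(n/k) = log2(452/83) ≈ 2.44514.
2*k*log2(n/k) ≈ 2*83*2.44514 = 405.89324.
m = ceil(405.89324) = 406.

406


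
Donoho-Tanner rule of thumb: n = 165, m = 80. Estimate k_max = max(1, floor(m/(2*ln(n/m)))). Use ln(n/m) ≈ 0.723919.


n/m = 165/80 = 33/16.
ln(n/m) ≈ 0.723919.
2*ln(n/m) ≈ 1.447838.
m/(2*ln(n/m)) ≈ 80/1.447838 ≈ 55.2548.
floor = 55.
k_max = max(1, 55) = 55.

55


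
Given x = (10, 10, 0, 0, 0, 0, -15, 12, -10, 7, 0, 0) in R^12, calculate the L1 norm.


Non-zero entries: [(0, 10), (1, 10), (6, -15), (7, 12), (8, -10), (9, 7)]
Absolute values: [10, 10, 15, 12, 10, 7]
||x||_1 = sum = 64.

64


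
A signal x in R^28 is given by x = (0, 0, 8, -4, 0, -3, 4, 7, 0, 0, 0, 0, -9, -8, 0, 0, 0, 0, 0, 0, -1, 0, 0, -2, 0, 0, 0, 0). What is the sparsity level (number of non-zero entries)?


Non-zero positions: [2, 3, 5, 6, 7, 12, 13, 20, 23].
Sparsity = 9.

9


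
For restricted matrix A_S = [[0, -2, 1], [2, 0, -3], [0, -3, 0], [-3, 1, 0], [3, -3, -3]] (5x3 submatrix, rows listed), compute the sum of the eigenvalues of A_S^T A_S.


Sum of eigenvalues of A_S^T A_S = trace(A_S^T A_S) = sum of squared column norms of A_S.
A_S^T A_S diagonal: [22, 23, 19].
trace = 22 + 23 + 19 = 64.

64


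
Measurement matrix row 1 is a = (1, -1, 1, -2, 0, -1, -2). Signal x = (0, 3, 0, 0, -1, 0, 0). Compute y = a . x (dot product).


Non-zero terms: ['-1*3', '0*-1']
Products: [-3, 0]
y = sum = -3.

-3


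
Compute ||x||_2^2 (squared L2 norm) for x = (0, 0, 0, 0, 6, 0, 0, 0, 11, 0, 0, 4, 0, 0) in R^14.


Non-zero entries: [(4, 6), (8, 11), (11, 4)]
Squares: [36, 121, 16]
||x||_2^2 = sum = 173.

173


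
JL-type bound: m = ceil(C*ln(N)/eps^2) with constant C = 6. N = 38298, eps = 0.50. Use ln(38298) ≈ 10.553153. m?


ln(38298) ≈ 10.553153.
eps^2 = 0.50^2 = 0.25.
C*ln(N)/eps^2 ≈ 6*10.553153/0.25 ≈ 253.2757.
m = ceil(253.2757) = 254.

254


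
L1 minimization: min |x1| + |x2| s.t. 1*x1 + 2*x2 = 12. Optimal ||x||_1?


Axis intercepts:
  x1 = 12, x2 = 0: L1 = 12
  x1 = 0, x2 = 6: L1 = 6
x* = (0, 6)
||x*||_1 = 6.

6


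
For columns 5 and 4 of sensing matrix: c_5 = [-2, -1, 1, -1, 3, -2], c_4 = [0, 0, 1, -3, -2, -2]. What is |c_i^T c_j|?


Inner product: -2*0 + -1*0 + 1*1 + -1*-3 + 3*-2 + -2*-2
Products: [0, 0, 1, 3, -6, 4]
Sum = 2.
|dot| = 2.

2


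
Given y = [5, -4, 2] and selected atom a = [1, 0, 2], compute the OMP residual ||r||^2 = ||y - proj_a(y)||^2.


a^T a = 5.
a^T y = 9.
coeff = 9/5 = 9/5.
||r||^2 = 144/5.

144/5


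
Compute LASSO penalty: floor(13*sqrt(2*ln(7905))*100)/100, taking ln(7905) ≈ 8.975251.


ln(7905) ≈ 8.975251.
2*ln(n) ≈ 17.950502.
sqrt(2*ln(n)) ≈ sqrt(17.950502) ≈ 4.236803.
lambda ≈ 13*4.236803 = 55.078439.
floor(lambda*100)/100 = 55.07.

55.07


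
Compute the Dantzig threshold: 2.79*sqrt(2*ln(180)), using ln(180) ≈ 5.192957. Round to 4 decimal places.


ln(180) ≈ 5.192957.
2*ln(n) ≈ 10.385914.
sqrt(2*ln(n)) ≈ sqrt(10.385914) ≈ 3.222718.
threshold ≈ 2.79*3.222718 = 8.99138322 ≈ 8.9914.

8.9914


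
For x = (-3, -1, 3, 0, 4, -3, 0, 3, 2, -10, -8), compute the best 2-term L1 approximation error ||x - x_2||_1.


Sorted |x_i| descending: [10, 8, 4, 3, 3, 3, 3, 2, 1, 0, 0]
Keep top 2: [10, 8]
Tail entries: [4, 3, 3, 3, 3, 2, 1, 0, 0]
L1 error = sum of tail = 19.

19


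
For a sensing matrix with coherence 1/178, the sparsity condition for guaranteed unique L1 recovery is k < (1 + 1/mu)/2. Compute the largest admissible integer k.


1/mu = 178.
1 + 1/mu = 179.
(1 + 1/mu)/2 = 89.5 is not an integer, so k_max = floor(89.5) = 89.

89


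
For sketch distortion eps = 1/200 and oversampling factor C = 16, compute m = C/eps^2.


1/eps = 200.
(1/eps)^2 = 40000.
m = 16*40000 = 640000.

640000


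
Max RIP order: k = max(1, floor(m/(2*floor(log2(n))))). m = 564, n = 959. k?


floor(log2(959)) = 9.
2*9 = 18.
m/(2*floor(log2(n))) = 564/18 ≈ 31.3333.
floor = 31.
k = max(1, 31) = 31.

31


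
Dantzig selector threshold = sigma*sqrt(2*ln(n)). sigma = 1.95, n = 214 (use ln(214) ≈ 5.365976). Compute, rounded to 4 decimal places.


ln(214) ≈ 5.365976.
2*ln(n) ≈ 10.731952.
sqrt(2*ln(n)) ≈ sqrt(10.731952) ≈ 3.275966.
threshold ≈ 1.95*3.275966 = 6.3881337 ≈ 6.3881.

6.3881


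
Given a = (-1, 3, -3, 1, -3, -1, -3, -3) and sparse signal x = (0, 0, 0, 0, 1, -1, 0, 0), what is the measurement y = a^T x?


Non-zero terms: ['-3*1', '-1*-1']
Products: [-3, 1]
y = sum = -2.

-2


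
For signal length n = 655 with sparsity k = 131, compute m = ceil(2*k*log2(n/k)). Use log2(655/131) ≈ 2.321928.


log2(n/k) = log2(655/131) ≈ 2.321928.
2*k*log2(n/k) ≈ 2*131*2.321928 = 608.345136.
m = ceil(608.345136) = 609.

609


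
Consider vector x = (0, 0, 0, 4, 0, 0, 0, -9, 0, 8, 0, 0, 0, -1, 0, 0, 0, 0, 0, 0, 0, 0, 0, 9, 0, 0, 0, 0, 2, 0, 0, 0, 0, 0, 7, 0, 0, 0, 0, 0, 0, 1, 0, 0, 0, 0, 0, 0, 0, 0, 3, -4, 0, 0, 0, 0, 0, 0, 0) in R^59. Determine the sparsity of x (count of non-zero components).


Non-zero positions: [3, 7, 9, 13, 23, 28, 34, 41, 50, 51].
Sparsity = 10.

10


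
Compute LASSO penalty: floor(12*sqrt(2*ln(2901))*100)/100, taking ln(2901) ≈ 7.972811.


ln(2901) ≈ 7.972811.
2*ln(n) ≈ 15.945622.
sqrt(2*ln(n)) ≈ sqrt(15.945622) ≈ 3.993197.
lambda ≈ 12*3.993197 = 47.918364.
floor(lambda*100)/100 = 47.91.

47.91


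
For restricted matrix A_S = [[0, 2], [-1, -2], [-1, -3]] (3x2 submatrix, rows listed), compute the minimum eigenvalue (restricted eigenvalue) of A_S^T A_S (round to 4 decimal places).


A_S^T A_S = [[2, 5], [5, 17]].
trace = 19.
det = 9.
disc = trace^2 - 4*det = 361 - 4*9 = 325.
sqrt(325) ≈ 18.027756.
lam_min = (19 - sqrt(325))/2 ≈ (19 - 18.027756)/2 = 0.486122 ≈ 0.4861.

0.4861


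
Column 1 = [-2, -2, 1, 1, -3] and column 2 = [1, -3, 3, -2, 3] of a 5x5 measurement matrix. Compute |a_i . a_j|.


Inner product: -2*1 + -2*-3 + 1*3 + 1*-2 + -3*3
Products: [-2, 6, 3, -2, -9]
Sum = -4.
|dot| = 4.

4


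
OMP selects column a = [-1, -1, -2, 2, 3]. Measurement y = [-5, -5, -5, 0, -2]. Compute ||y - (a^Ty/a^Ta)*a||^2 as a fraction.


a^T a = 19.
a^T y = 14.
coeff = 14/19 = 14/19.
||r||^2 = 1305/19.

1305/19


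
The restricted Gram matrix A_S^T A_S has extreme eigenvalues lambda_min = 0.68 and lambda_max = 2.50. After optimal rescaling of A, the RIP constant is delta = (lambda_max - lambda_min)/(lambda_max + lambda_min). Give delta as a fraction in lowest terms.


lambda_max - lambda_min = 2.50 - 0.68 = 1.82.
lambda_max + lambda_min = 2.50 + 0.68 = 3.18.
delta = 1.82/3.18 = 182/318 = 91/159.

91/159


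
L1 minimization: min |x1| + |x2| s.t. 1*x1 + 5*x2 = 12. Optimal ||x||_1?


Axis intercepts:
  x1 = 12, x2 = 0: L1 = 12
  x1 = 0, x2 = 12/5: L1 = 12/5
x* = (0, 12/5)
||x*||_1 = 12/5.

12/5


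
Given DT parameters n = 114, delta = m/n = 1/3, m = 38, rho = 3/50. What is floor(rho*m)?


m = 1/3*114 = 38.
rho = 3/50.
rho*m = 3/50*38 = 2.28.
k = floor(2.28) = 2.

2


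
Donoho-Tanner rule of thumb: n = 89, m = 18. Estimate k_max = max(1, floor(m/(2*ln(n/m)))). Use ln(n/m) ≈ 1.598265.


n/m = 89/18.
ln(n/m) ≈ 1.598265.
2*ln(n/m) ≈ 3.19653.
m/(2*ln(n/m)) ≈ 18/3.19653 ≈ 5.6311.
floor = 5.
k_max = max(1, 5) = 5.

5


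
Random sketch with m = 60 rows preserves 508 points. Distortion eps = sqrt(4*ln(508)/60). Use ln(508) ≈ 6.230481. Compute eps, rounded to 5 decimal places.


ln(508) ≈ 6.230481.
4*ln(N)/m ≈ 4*6.230481/60 ≈ 0.4153654.
eps = sqrt(0.4153654) ≈ 0.6444885 ≈ 0.64449.

0.64449


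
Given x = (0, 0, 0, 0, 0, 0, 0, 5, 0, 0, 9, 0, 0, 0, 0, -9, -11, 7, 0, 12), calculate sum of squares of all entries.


Non-zero entries: [(7, 5), (10, 9), (15, -9), (16, -11), (17, 7), (19, 12)]
Squares: [25, 81, 81, 121, 49, 144]
||x||_2^2 = sum = 501.

501


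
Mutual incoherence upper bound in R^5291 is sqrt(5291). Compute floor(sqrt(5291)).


72^2 = 5184 <= 5291 < 5329 = 73^2, so 72 <= sqrt(5291) < 73.
floor(sqrt(5291)) = 72.

72


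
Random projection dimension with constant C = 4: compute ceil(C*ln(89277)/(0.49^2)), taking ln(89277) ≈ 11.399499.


ln(89277) ≈ 11.399499.
eps^2 = 0.49^2 = 0.2401.
C*ln(N)/eps^2 ≈ 4*11.399499/0.2401 ≈ 189.9125.
m = ceil(189.9125) = 190.

190


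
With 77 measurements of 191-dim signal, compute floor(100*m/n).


100*m/n = 100*77/191 ≈ 40.3141.
floor = 40.

40


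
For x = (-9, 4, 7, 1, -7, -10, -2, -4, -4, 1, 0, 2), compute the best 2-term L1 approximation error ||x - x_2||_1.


Sorted |x_i| descending: [10, 9, 7, 7, 4, 4, 4, 2, 2, 1, 1, 0]
Keep top 2: [10, 9]
Tail entries: [7, 7, 4, 4, 4, 2, 2, 1, 1, 0]
L1 error = sum of tail = 32.

32


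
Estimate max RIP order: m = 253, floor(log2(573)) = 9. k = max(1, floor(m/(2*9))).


floor(log2(573)) = 9.
2*9 = 18.
m/(2*floor(log2(n))) = 253/18 ≈ 14.0556.
floor = 14.
k = max(1, 14) = 14.

14


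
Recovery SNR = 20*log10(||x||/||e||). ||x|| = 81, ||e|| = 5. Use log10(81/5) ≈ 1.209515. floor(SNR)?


||x||/||e|| = 81/5.
log10(81/5) ≈ 1.209515.
20*log10(||x||/||e||) ≈ 20*1.209515 = 24.1903.
floor(24.1903) = 24.

24


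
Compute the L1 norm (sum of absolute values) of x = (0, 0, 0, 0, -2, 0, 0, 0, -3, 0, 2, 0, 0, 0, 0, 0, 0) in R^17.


Non-zero entries: [(4, -2), (8, -3), (10, 2)]
Absolute values: [2, 3, 2]
||x||_1 = sum = 7.

7


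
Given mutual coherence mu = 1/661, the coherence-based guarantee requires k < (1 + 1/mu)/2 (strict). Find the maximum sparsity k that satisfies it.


1/mu = 661.
1 + 1/mu = 662.
(1 + 1/mu)/2 = 331 is an integer and the inequality is strict, so k_max = 331 - 1 = 330.

330


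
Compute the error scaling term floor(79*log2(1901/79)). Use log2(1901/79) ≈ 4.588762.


log2(n/k) = log2(1901/79) ≈ 4.588762.
k*log2(n/k) ≈ 79*4.588762 = 362.512198.
floor(362.512198) = 362.

362


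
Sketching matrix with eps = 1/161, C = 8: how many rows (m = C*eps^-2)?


1/eps = 161.
(1/eps)^2 = 25921.
m = 8*25921 = 207368.

207368


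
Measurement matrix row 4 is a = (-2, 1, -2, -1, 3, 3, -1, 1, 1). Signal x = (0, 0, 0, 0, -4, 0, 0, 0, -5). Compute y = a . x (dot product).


Non-zero terms: ['3*-4', '1*-5']
Products: [-12, -5]
y = sum = -17.

-17


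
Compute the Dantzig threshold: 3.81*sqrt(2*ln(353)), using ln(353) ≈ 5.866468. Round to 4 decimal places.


ln(353) ≈ 5.866468.
2*ln(n) ≈ 11.732936.
sqrt(2*ln(n)) ≈ sqrt(11.732936) ≈ 3.425337.
threshold ≈ 3.81*3.425337 = 13.05053397 ≈ 13.0505.

13.0505


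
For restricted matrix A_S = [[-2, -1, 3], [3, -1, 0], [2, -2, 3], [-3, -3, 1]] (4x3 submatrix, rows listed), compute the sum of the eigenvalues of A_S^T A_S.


Sum of eigenvalues of A_S^T A_S = trace(A_S^T A_S) = sum of squared column norms of A_S.
A_S^T A_S diagonal: [26, 15, 19].
trace = 26 + 15 + 19 = 60.

60


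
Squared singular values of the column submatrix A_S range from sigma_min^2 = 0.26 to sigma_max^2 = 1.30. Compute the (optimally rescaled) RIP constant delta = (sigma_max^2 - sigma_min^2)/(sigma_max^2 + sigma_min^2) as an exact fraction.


lambda_max - lambda_min = 1.30 - 0.26 = 1.04.
lambda_max + lambda_min = 1.30 + 0.26 = 1.56.
delta = 1.04/1.56 = 104/156 = 2/3.

2/3


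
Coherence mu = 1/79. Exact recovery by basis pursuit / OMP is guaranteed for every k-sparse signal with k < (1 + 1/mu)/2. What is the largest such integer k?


1/mu = 79.
1 + 1/mu = 80.
(1 + 1/mu)/2 = 40 is an integer and the inequality is strict, so k_max = 40 - 1 = 39.

39


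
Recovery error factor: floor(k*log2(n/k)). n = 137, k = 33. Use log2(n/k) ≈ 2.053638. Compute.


log2(n/k) = log2(137/33) ≈ 2.053638.
k*log2(n/k) ≈ 33*2.053638 = 67.770054.
floor(67.770054) = 67.

67


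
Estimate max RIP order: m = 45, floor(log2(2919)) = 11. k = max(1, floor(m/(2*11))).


floor(log2(2919)) = 11.
2*11 = 22.
m/(2*floor(log2(n))) = 45/22 ≈ 2.0455.
floor = 2.
k = max(1, 2) = 2.

2


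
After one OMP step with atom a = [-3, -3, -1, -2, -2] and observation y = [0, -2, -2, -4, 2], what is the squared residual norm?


a^T a = 27.
a^T y = 12.
coeff = 12/27 = 4/9.
||r||^2 = 68/3.

68/3


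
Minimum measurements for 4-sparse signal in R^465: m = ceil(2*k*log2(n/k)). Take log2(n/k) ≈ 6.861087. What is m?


log2(n/k) = log2(465/4) ≈ 6.861087.
2*k*log2(n/k) ≈ 2*4*6.861087 = 54.888696.
m = ceil(54.888696) = 55.

55


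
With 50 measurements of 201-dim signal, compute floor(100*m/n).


100*m/n = 100*50/201 ≈ 24.8756.
floor = 24.

24


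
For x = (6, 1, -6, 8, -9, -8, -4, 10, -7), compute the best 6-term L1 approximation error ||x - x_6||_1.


Sorted |x_i| descending: [10, 9, 8, 8, 7, 6, 6, 4, 1]
Keep top 6: [10, 9, 8, 8, 7, 6]
Tail entries: [6, 4, 1]
L1 error = sum of tail = 11.

11


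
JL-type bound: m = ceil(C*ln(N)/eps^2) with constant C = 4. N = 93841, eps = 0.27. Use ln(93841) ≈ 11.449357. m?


ln(93841) ≈ 11.449357.
eps^2 = 0.27^2 = 0.0729.
C*ln(N)/eps^2 ≈ 4*11.449357/0.0729 ≈ 628.2226.
m = ceil(628.2226) = 629.

629


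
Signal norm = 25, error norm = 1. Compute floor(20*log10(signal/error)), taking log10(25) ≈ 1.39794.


||x||/||e|| = 25/1 = 25.
log10(25) ≈ 1.39794.
20*log10(||x||/||e||) ≈ 20*1.39794 = 27.9588.
floor(27.9588) = 27.

27


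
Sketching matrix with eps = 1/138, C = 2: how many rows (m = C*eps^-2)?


1/eps = 138.
(1/eps)^2 = 19044.
m = 2*19044 = 38088.

38088


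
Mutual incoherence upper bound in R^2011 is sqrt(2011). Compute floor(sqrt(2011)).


44^2 = 1936 <= 2011 < 2025 = 45^2, so 44 <= sqrt(2011) < 45.
floor(sqrt(2011)) = 44.

44


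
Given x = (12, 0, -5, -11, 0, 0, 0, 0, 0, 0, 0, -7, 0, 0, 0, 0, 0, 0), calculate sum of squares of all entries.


Non-zero entries: [(0, 12), (2, -5), (3, -11), (11, -7)]
Squares: [144, 25, 121, 49]
||x||_2^2 = sum = 339.

339


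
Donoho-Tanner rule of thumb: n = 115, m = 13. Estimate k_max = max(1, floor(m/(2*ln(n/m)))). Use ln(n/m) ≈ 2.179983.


n/m = 115/13.
ln(n/m) ≈ 2.179983.
2*ln(n/m) ≈ 4.359966.
m/(2*ln(n/m)) ≈ 13/4.359966 ≈ 2.9817.
floor = 2.
k_max = max(1, 2) = 2.

2


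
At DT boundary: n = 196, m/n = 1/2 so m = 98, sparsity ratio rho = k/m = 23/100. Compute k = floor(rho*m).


m = 1/2*196 = 98.
rho = 23/100.
rho*m = 23/100*98 = 22.54.
k = floor(22.54) = 22.

22


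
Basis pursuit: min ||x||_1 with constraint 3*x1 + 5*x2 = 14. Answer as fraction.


Axis intercepts:
  x1 = 14/3, x2 = 0: L1 = 14/3
  x1 = 0, x2 = 14/5: L1 = 14/5
x* = (0, 14/5)
||x*||_1 = 14/5.

14/5


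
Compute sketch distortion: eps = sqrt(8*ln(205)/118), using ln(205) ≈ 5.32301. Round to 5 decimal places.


ln(205) ≈ 5.32301.
8*ln(N)/m ≈ 8*5.32301/118 ≈ 0.36088203.
eps = sqrt(0.36088203) ≈ 0.6007346 ≈ 0.60073.

0.60073


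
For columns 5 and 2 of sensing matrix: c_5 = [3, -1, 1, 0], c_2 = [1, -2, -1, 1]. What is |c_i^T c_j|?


Inner product: 3*1 + -1*-2 + 1*-1 + 0*1
Products: [3, 2, -1, 0]
Sum = 4.
|dot| = 4.

4


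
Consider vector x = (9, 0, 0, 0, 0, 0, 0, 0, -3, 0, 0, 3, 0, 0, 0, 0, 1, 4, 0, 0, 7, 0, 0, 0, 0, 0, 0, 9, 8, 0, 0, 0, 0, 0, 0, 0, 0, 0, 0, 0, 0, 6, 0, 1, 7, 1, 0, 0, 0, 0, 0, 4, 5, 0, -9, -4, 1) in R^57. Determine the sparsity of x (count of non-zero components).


Non-zero positions: [0, 8, 11, 16, 17, 20, 27, 28, 41, 43, 44, 45, 51, 52, 54, 55, 56].
Sparsity = 17.

17


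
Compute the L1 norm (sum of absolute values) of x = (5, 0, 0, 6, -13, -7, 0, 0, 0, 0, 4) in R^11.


Non-zero entries: [(0, 5), (3, 6), (4, -13), (5, -7), (10, 4)]
Absolute values: [5, 6, 13, 7, 4]
||x||_1 = sum = 35.

35


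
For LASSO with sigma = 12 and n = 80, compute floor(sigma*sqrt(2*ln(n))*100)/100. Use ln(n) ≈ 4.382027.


ln(80) ≈ 4.382027.
2*ln(n) ≈ 8.764054.
sqrt(2*ln(n)) ≈ sqrt(8.764054) ≈ 2.960414.
lambda ≈ 12*2.960414 = 35.524968.
floor(lambda*100)/100 = 35.52.

35.52


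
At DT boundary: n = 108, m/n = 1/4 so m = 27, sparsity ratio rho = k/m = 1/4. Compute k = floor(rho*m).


m = 1/4*108 = 27.
rho = 1/4.
rho*m = 1/4*27 = 6.75.
k = floor(6.75) = 6.

6


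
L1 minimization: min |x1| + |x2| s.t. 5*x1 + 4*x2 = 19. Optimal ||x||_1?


Axis intercepts:
  x1 = 19/5, x2 = 0: L1 = 19/5
  x1 = 0, x2 = 19/4: L1 = 19/4
x* = (19/5, 0)
||x*||_1 = 19/5.

19/5


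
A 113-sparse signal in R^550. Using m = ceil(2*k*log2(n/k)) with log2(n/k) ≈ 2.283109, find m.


log2(n/k) = log2(550/113) ≈ 2.283109.
2*k*log2(n/k) ≈ 2*113*2.283109 = 515.982634.
m = ceil(515.982634) = 516.

516


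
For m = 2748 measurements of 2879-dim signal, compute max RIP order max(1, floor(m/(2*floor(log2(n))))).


floor(log2(2879)) = 11.
2*11 = 22.
m/(2*floor(log2(n))) = 2748/22 ≈ 124.9091.
floor = 124.
k = max(1, 124) = 124.

124


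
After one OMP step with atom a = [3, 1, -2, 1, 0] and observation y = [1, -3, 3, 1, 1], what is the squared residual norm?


a^T a = 15.
a^T y = -5.
coeff = -5/15 = -1/3.
||r||^2 = 58/3.

58/3


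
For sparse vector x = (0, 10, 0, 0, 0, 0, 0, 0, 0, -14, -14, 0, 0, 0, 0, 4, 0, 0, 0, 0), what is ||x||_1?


Non-zero entries: [(1, 10), (9, -14), (10, -14), (15, 4)]
Absolute values: [10, 14, 14, 4]
||x||_1 = sum = 42.

42


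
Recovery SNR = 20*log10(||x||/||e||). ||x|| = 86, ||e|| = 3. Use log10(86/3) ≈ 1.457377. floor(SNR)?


||x||/||e|| = 86/3.
log10(86/3) ≈ 1.457377.
20*log10(||x||/||e||) ≈ 20*1.457377 = 29.14754.
floor(29.14754) = 29.

29


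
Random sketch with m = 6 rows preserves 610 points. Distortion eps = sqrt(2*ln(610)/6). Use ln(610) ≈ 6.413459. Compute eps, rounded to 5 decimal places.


ln(610) ≈ 6.413459.
2*ln(N)/m ≈ 2*6.413459/6 ≈ 2.13781967.
eps = sqrt(2.13781967) ≈ 1.4621285 ≈ 1.46213.

1.46213


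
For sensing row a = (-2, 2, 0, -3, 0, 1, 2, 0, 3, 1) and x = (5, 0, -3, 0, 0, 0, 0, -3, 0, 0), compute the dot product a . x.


Non-zero terms: ['-2*5', '0*-3', '0*-3']
Products: [-10, 0, 0]
y = sum = -10.

-10


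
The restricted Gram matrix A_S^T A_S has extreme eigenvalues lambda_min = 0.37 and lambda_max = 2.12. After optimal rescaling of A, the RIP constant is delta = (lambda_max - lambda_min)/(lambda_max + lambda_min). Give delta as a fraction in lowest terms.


lambda_max - lambda_min = 2.12 - 0.37 = 1.75.
lambda_max + lambda_min = 2.12 + 0.37 = 2.49.
delta = 1.75/2.49 = 175/249.

175/249


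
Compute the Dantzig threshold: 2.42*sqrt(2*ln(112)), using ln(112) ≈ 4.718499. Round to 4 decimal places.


ln(112) ≈ 4.718499.
2*ln(n) ≈ 9.436998.
sqrt(2*ln(n)) ≈ sqrt(9.436998) ≈ 3.07197.
threshold ≈ 2.42*3.07197 = 7.4341674 ≈ 7.4342.

7.4342


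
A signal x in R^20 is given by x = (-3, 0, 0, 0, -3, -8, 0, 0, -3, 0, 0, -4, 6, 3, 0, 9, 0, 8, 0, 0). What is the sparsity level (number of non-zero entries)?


Non-zero positions: [0, 4, 5, 8, 11, 12, 13, 15, 17].
Sparsity = 9.

9


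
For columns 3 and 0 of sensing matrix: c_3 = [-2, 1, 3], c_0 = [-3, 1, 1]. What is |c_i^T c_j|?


Inner product: -2*-3 + 1*1 + 3*1
Products: [6, 1, 3]
Sum = 10.
|dot| = 10.

10


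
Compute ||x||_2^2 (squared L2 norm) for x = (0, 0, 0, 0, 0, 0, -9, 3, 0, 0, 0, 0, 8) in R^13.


Non-zero entries: [(6, -9), (7, 3), (12, 8)]
Squares: [81, 9, 64]
||x||_2^2 = sum = 154.

154


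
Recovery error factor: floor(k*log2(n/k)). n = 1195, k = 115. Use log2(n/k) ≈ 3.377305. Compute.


log2(n/k) = log2(1195/115) ≈ 3.377305.
k*log2(n/k) ≈ 115*3.377305 = 388.390075.
floor(388.390075) = 388.

388


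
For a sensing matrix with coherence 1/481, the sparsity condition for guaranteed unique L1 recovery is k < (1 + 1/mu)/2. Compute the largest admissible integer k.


1/mu = 481.
1 + 1/mu = 482.
(1 + 1/mu)/2 = 241 is an integer and the inequality is strict, so k_max = 241 - 1 = 240.

240


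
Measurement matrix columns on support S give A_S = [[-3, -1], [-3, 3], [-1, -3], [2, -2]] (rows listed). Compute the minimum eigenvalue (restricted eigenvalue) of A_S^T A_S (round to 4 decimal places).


A_S^T A_S = [[23, -7], [-7, 23]].
trace = 46.
det = 480.
disc = trace^2 - 4*det = 2116 - 4*480 = 196.
sqrt(196) = 14.
lam_min = (46 - 14)/2 = 16 = 16.0000.

16.0000


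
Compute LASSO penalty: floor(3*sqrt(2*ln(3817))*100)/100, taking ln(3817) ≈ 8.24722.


ln(3817) ≈ 8.24722.
2*ln(n) ≈ 16.49444.
sqrt(2*ln(n)) ≈ sqrt(16.49444) ≈ 4.061335.
lambda ≈ 3*4.061335 = 12.184005.
floor(lambda*100)/100 = 12.18.

12.18


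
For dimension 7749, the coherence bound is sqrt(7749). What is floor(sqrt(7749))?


88^2 = 7744 <= 7749 < 7921 = 89^2, so 88 <= sqrt(7749) < 89.
floor(sqrt(7749)) = 88.

88


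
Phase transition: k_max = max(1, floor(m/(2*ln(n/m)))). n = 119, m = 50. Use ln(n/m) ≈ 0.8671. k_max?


n/m = 119/50.
ln(n/m) ≈ 0.8671.
2*ln(n/m) ≈ 1.7342.
m/(2*ln(n/m)) ≈ 50/1.7342 ≈ 28.8317.
floor = 28.
k_max = max(1, 28) = 28.

28


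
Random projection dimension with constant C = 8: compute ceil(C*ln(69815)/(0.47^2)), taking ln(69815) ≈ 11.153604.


ln(69815) ≈ 11.153604.
eps^2 = 0.47^2 = 0.2209.
C*ln(N)/eps^2 ≈ 8*11.153604/0.2209 ≈ 403.9331.
m = ceil(403.9331) = 404.

404


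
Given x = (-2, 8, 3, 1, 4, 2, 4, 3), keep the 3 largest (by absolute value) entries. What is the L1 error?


Sorted |x_i| descending: [8, 4, 4, 3, 3, 2, 2, 1]
Keep top 3: [8, 4, 4]
Tail entries: [3, 3, 2, 2, 1]
L1 error = sum of tail = 11.

11


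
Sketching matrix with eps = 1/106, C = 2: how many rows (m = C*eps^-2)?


1/eps = 106.
(1/eps)^2 = 11236.
m = 2*11236 = 22472.

22472


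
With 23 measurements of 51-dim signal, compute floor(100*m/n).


100*m/n = 100*23/51 ≈ 45.098.
floor = 45.

45


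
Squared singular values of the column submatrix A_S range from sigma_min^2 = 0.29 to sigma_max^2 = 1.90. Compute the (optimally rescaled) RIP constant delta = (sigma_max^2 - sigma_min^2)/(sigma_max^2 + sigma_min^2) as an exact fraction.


lambda_max - lambda_min = 1.90 - 0.29 = 1.61.
lambda_max + lambda_min = 1.90 + 0.29 = 2.19.
delta = 1.61/2.19 = 161/219.

161/219
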